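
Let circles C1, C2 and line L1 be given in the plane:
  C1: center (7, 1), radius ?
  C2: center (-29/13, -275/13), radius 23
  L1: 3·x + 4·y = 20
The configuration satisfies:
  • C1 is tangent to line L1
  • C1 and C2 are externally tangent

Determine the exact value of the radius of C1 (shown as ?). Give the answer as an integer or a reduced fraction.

1

1. [C1‖L1]  r_C1² − 1 = 0  ⇒  r_C1 = 1 (r>0 drops 1)
2. [ext C1·C2]  r_C1² + 46r_C1 − 47 = 0  ⇒  r_C1 = 1 (r>0 drops 1)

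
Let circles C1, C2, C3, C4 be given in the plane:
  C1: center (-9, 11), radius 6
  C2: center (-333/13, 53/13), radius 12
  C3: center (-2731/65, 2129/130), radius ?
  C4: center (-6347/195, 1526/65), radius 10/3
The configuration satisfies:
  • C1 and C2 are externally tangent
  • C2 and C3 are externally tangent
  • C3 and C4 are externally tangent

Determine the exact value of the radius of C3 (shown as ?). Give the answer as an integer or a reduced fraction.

1. [ext C2·C3]  r_C3² + 24r_C3 − 1105/4 = 0  ⇒  r_C3 = 17/2 (r>0 drops 1)
2. [ext C3·C4]  r_C3² + (20/3)r_C3 − 1547/12 = 0  ⇒  r_C3 = 17/2 (r>0 drops 1)

17/2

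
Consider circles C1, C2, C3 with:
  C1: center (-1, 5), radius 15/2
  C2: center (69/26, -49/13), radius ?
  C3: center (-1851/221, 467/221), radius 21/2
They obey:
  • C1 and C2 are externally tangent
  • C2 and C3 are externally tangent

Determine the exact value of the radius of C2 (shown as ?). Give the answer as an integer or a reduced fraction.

2

1. [ext C1·C2]  r_C2² + 15r_C2 − 34 = 0  ⇒  r_C2 = 2 (r>0 drops 1)
2. [ext C2·C3]  r_C2² + 21r_C2 − 46 = 0  ⇒  r_C2 = 2 (r>0 drops 1)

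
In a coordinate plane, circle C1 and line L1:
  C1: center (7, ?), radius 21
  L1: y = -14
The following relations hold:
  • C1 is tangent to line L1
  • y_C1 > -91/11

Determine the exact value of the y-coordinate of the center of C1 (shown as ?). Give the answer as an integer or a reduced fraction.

1. [C1‖L1]  y_C1² + 28y_C1 − 245 = 0  ⇒  y_C1 = -35 or 7
2. given y_C1 > -91/11: keep 7

7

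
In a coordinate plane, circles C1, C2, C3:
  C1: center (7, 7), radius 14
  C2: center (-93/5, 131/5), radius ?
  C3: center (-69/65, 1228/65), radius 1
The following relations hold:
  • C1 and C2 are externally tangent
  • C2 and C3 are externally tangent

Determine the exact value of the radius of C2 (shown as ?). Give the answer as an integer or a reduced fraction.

1. [ext C1·C2]  r_C2² + 28r_C2 − 828 = 0  ⇒  r_C2 = 18 (r>0 drops 1)
2. [ext C2·C3]  r_C2² + 2r_C2 − 360 = 0  ⇒  r_C2 = 18 (r>0 drops 1)

18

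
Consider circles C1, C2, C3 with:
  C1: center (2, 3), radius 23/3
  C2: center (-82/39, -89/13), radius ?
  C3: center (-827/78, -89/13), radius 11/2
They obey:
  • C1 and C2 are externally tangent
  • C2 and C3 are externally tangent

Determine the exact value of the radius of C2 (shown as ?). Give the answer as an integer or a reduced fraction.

1. [ext C1·C2]  r_C2² + (46/3)r_C2 − 55 = 0  ⇒  r_C2 = 3 (r>0 drops 1)
2. [ext C2·C3]  r_C2² + 11r_C2 − 42 = 0  ⇒  r_C2 = 3 (r>0 drops 1)

3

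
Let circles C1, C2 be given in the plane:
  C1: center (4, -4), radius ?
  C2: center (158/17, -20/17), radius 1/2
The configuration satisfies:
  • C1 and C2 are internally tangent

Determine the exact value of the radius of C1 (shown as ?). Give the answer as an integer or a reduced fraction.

1. [int C1,C2]  r_C1² − 1r_C1 − 143/4 = 0  ⇒  r_C1 = 13/2 (r>0 drops 1)

13/2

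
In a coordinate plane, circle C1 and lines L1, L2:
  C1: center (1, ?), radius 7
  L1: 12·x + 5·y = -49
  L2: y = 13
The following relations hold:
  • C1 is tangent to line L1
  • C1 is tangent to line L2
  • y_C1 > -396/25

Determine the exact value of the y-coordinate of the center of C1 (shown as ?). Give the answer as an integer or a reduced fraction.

6

1. [C1‖L1]  y_C1² + (122/5)y_C1 − 912/5 = 0  ⇒  y_C1 = -152/5 or 6
2. [C1‖L2]  y_C1² − 26y_C1 + 120 = 0  ⇒  y_C1 = 6 or 20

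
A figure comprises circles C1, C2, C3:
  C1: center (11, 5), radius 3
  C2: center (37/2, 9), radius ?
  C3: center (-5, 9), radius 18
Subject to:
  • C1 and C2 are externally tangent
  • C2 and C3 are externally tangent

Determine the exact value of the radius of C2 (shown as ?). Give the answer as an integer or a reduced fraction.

1. [ext C1·C2]  r_C2² + 6r_C2 − 253/4 = 0  ⇒  r_C2 = 11/2 (r>0 drops 1)
2. [ext C2·C3]  r_C2² + 36r_C2 − 913/4 = 0  ⇒  r_C2 = 11/2 (r>0 drops 1)

11/2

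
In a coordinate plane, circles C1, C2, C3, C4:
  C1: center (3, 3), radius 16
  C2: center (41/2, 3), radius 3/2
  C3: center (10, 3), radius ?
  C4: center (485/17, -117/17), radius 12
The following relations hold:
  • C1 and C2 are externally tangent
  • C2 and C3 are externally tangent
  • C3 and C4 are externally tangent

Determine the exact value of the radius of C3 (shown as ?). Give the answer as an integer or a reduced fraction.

1. [ext C2·C3]  r_C3² + 3r_C3 − 108 = 0  ⇒  r_C3 = 9 (r>0 drops 1)
2. [ext C3·C4]  r_C3² + 24r_C3 − 297 = 0  ⇒  r_C3 = 9 (r>0 drops 1)

9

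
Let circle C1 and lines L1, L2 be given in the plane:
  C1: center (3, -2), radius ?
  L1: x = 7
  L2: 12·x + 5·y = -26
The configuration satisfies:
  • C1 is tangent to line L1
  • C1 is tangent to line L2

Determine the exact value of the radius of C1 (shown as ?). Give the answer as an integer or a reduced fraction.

1. [C1‖L1]  r_C1² − 16 = 0  ⇒  r_C1 = 4 (r>0 drops 1)
2. [C1‖L2]  r_C1² − 16 = 0  ⇒  r_C1 = 4 (r>0 drops 1)

4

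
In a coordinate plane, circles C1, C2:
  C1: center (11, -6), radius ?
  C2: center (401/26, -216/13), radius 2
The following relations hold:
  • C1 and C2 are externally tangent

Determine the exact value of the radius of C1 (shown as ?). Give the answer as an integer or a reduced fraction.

19/2

1. [ext C1·C2]  r_C1² + 4r_C1 − 513/4 = 0  ⇒  r_C1 = 19/2 (r>0 drops 1)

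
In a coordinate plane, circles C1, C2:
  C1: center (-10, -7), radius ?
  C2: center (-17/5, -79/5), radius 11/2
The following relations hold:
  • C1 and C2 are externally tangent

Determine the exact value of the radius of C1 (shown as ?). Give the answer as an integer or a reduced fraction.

11/2

1. [ext C1·C2]  r_C1² + 11r_C1 − 363/4 = 0  ⇒  r_C1 = 11/2 (r>0 drops 1)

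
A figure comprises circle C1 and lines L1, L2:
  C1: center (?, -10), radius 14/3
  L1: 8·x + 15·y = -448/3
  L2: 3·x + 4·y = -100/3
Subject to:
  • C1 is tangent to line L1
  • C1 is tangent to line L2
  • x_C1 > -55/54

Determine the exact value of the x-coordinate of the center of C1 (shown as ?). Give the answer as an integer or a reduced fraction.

10

1. [C1‖L1]  x_C1² − (1/6)x_C1 − 295/3 = 0  ⇒  x_C1 = -59/6 or 10
2. [C1‖L2]  x_C1² − (40/9)x_C1 − 500/9 = 0  ⇒  x_C1 = -50/9 or 10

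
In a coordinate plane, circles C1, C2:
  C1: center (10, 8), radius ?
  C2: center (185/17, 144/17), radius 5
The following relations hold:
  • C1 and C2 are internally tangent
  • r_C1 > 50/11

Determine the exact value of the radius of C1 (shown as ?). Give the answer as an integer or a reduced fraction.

6

1. [int C1,C2]  r_C1² − 10r_C1 + 24 = 0  ⇒  r_C1 = 4 or 6
2. given r_C1 > 50/11: keep 6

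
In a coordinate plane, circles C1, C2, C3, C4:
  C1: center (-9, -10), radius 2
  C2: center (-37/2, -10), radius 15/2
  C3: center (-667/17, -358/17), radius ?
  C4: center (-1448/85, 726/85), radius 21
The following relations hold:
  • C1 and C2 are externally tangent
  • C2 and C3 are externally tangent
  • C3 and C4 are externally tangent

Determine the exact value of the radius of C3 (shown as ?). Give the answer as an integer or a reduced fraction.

16

1. [ext C2·C3]  r_C3² + 15r_C3 − 496 = 0  ⇒  r_C3 = 16 (r>0 drops 1)
2. [ext C3·C4]  r_C3² + 42r_C3 − 928 = 0  ⇒  r_C3 = 16 (r>0 drops 1)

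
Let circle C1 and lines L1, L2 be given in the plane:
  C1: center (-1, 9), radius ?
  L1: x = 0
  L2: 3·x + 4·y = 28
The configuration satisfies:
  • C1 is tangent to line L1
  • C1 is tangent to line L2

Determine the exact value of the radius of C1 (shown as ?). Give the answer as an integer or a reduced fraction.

1

1. [C1‖L1]  r_C1² − 1 = 0  ⇒  r_C1 = 1 (r>0 drops 1)
2. [C1‖L2]  r_C1² − 1 = 0  ⇒  r_C1 = 1 (r>0 drops 1)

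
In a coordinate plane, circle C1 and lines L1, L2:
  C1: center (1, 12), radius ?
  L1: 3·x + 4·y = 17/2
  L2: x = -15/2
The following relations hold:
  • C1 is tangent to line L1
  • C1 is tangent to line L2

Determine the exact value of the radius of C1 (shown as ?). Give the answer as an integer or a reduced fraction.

17/2

1. [C1‖L1]  r_C1² − 289/4 = 0  ⇒  r_C1 = 17/2 (r>0 drops 1)
2. [C1‖L2]  r_C1² − 289/4 = 0  ⇒  r_C1 = 17/2 (r>0 drops 1)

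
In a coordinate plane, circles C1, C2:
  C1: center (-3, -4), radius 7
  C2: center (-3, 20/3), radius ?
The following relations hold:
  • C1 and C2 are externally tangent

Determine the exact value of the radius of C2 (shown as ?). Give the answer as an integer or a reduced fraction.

1. [ext C1·C2]  r_C2² + 14r_C2 − 583/9 = 0  ⇒  r_C2 = 11/3 (r>0 drops 1)

11/3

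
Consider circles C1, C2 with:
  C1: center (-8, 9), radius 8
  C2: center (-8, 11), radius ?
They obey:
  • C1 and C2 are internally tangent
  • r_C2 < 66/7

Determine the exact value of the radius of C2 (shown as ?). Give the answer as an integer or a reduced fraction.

6

1. [int C1,C2]  r_C2² − 16r_C2 + 60 = 0  ⇒  r_C2 = 6 or 10
2. given r_C2 < 66/7: keep 6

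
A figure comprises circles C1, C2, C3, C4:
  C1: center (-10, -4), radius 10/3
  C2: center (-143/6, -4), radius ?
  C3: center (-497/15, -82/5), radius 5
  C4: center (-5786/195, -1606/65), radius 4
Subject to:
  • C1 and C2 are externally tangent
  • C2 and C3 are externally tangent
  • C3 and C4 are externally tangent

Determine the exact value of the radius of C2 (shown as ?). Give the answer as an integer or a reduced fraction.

21/2

1. [ext C1·C2]  r_C2² + (20/3)r_C2 − 721/4 = 0  ⇒  r_C2 = 21/2 (r>0 drops 1)
2. [ext C2·C3]  r_C2² + 10r_C2 − 861/4 = 0  ⇒  r_C2 = 21/2 (r>0 drops 1)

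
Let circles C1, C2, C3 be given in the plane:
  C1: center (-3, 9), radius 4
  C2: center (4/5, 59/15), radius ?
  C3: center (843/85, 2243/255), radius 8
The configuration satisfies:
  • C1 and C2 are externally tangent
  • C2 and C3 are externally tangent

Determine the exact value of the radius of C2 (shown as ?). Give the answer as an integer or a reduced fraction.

7/3

1. [ext C1·C2]  r_C2² + 8r_C2 − 217/9 = 0  ⇒  r_C2 = 7/3 (r>0 drops 1)
2. [ext C2·C3]  r_C2² + 16r_C2 − 385/9 = 0  ⇒  r_C2 = 7/3 (r>0 drops 1)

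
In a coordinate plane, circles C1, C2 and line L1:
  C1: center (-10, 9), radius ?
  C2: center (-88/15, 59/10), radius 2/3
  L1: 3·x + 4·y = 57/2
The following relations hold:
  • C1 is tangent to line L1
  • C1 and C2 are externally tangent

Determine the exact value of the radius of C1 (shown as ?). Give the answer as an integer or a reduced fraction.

9/2

1. [C1‖L1]  r_C1² − 81/4 = 0  ⇒  r_C1 = 9/2 (r>0 drops 1)
2. [ext C1·C2]  r_C1² + (4/3)r_C1 − 105/4 = 0  ⇒  r_C1 = 9/2 (r>0 drops 1)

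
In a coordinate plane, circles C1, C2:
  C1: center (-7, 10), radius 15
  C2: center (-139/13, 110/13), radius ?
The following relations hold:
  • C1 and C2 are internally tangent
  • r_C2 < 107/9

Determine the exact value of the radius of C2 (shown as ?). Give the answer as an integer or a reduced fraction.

1. [int C1,C2]  r_C2² − 30r_C2 + 209 = 0  ⇒  r_C2 = 11 or 19
2. given r_C2 < 107/9: keep 11

11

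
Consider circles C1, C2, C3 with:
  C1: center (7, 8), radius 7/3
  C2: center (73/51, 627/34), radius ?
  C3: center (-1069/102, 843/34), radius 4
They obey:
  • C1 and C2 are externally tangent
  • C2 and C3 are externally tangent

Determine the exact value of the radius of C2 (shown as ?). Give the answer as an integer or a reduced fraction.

19/2

1. [ext C1·C2]  r_C2² + (14/3)r_C2 − 1615/12 = 0  ⇒  r_C2 = 19/2 (r>0 drops 1)
2. [ext C2·C3]  r_C2² + 8r_C2 − 665/4 = 0  ⇒  r_C2 = 19/2 (r>0 drops 1)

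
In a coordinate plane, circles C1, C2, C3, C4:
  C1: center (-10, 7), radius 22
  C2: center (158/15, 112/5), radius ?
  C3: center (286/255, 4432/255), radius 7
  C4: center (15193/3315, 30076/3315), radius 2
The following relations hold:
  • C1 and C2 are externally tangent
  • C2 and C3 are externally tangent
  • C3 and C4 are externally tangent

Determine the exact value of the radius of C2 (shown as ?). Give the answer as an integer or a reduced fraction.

11/3

1. [ext C1·C2]  r_C2² + 44r_C2 − 1573/9 = 0  ⇒  r_C2 = 11/3 (r>0 drops 1)
2. [ext C2·C3]  r_C2² + 14r_C2 − 583/9 = 0  ⇒  r_C2 = 11/3 (r>0 drops 1)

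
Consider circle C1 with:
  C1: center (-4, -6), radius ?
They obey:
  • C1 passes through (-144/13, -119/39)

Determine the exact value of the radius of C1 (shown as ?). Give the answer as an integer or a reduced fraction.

23/3

1. [C1∋P]  r_C1² − 529/9 = 0  ⇒  r_C1 = 23/3 (r>0 drops 1)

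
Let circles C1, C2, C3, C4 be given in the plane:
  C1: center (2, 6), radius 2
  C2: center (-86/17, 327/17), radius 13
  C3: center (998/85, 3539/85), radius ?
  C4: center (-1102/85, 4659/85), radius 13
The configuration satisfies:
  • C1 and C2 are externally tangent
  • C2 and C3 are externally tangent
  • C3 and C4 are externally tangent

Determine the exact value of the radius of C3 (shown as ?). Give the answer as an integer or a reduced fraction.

15

1. [ext C2·C3]  r_C3² + 26r_C3 − 615 = 0  ⇒  r_C3 = 15 (r>0 drops 1)
2. [ext C3·C4]  r_C3² + 26r_C3 − 615 = 0  ⇒  r_C3 = 15 (r>0 drops 1)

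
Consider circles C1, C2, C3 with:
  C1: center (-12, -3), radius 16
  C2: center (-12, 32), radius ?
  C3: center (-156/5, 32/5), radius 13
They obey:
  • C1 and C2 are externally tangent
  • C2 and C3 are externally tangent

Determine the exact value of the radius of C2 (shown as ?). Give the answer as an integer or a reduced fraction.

1. [ext C1·C2]  r_C2² + 32r_C2 − 969 = 0  ⇒  r_C2 = 19 (r>0 drops 1)
2. [ext C2·C3]  r_C2² + 26r_C2 − 855 = 0  ⇒  r_C2 = 19 (r>0 drops 1)

19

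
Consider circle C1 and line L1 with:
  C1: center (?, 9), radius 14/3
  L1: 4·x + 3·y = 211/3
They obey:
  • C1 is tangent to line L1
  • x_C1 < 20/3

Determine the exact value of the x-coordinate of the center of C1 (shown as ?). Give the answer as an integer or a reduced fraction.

1. [C1‖L1]  x_C1² − (65/3)x_C1 + 250/3 = 0  ⇒  x_C1 = 5 or 50/3
2. given x_C1 < 20/3: keep 5

5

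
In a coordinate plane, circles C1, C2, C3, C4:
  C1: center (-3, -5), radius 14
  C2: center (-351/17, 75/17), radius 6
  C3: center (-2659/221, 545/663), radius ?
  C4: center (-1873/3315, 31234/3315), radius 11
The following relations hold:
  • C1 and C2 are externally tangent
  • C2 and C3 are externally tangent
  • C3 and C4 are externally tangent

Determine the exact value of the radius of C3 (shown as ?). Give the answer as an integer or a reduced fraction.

10/3

1. [ext C2·C3]  r_C3² + 12r_C3 − 460/9 = 0  ⇒  r_C3 = 10/3 (r>0 drops 1)
2. [ext C3·C4]  r_C3² + 22r_C3 − 760/9 = 0  ⇒  r_C3 = 10/3 (r>0 drops 1)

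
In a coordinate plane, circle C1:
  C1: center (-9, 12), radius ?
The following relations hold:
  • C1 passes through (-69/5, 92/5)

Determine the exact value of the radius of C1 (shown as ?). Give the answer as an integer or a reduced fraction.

1. [C1∋P]  r_C1² − 64 = 0  ⇒  r_C1 = 8 (r>0 drops 1)

8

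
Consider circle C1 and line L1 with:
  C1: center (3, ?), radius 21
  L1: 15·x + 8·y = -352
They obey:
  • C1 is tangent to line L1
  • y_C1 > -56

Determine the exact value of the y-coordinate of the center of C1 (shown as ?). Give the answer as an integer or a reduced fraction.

1. [C1‖L1]  y_C1² + (397/4)y_C1 + 1885/4 = 0  ⇒  y_C1 = -377/4 or -5
2. given y_C1 > -56: keep -5

-5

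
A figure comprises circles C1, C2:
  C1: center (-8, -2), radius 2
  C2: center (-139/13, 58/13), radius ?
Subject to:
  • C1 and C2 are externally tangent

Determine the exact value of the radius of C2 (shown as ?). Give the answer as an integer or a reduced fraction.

1. [ext C1·C2]  r_C2² + 4r_C2 − 45 = 0  ⇒  r_C2 = 5 (r>0 drops 1)

5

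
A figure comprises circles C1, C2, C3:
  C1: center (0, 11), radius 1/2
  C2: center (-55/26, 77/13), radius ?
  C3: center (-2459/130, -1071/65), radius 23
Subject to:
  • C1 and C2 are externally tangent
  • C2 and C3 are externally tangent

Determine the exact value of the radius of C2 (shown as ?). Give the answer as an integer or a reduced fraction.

5

1. [ext C1·C2]  r_C2² + 1r_C2 − 30 = 0  ⇒  r_C2 = 5 (r>0 drops 1)
2. [ext C2·C3]  r_C2² + 46r_C2 − 255 = 0  ⇒  r_C2 = 5 (r>0 drops 1)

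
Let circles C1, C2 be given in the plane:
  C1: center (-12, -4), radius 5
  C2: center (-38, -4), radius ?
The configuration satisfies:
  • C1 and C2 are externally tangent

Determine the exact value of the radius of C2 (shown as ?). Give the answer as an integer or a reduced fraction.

1. [ext C1·C2]  r_C2² + 10r_C2 − 651 = 0  ⇒  r_C2 = 21 (r>0 drops 1)

21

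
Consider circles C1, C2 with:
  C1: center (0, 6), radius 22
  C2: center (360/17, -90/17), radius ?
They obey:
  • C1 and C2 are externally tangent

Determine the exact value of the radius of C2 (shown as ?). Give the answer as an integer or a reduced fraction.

2

1. [ext C1·C2]  r_C2² + 44r_C2 − 92 = 0  ⇒  r_C2 = 2 (r>0 drops 1)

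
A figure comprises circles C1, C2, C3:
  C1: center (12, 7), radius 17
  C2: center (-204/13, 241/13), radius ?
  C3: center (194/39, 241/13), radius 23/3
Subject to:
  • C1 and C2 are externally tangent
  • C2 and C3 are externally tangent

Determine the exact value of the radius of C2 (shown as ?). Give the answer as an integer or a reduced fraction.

1. [ext C1·C2]  r_C2² + 34r_C2 − 611 = 0  ⇒  r_C2 = 13 (r>0 drops 1)
2. [ext C2·C3]  r_C2² + (46/3)r_C2 − 1105/3 = 0  ⇒  r_C2 = 13 (r>0 drops 1)

13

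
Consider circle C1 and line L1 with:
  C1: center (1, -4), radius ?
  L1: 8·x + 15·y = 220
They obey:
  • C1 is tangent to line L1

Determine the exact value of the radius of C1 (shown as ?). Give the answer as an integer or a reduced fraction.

1. [C1‖L1]  r_C1² − 256 = 0  ⇒  r_C1 = 16 (r>0 drops 1)

16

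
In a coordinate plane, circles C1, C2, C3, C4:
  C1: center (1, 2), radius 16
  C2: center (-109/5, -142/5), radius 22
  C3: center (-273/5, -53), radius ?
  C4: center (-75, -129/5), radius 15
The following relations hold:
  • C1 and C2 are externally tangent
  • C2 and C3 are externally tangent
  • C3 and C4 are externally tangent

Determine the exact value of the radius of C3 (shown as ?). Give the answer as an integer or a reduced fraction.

19

1. [ext C2·C3]  r_C3² + 44r_C3 − 1197 = 0  ⇒  r_C3 = 19 (r>0 drops 1)
2. [ext C3·C4]  r_C3² + 30r_C3 − 931 = 0  ⇒  r_C3 = 19 (r>0 drops 1)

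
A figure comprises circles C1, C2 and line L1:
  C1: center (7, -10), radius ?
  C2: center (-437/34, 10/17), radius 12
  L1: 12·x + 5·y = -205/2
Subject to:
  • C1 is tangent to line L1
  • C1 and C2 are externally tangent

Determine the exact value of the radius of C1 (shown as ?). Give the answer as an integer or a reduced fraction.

21/2

1. [C1‖L1]  r_C1² − 441/4 = 0  ⇒  r_C1 = 21/2 (r>0 drops 1)
2. [ext C1·C2]  r_C1² + 24r_C1 − 1449/4 = 0  ⇒  r_C1 = 21/2 (r>0 drops 1)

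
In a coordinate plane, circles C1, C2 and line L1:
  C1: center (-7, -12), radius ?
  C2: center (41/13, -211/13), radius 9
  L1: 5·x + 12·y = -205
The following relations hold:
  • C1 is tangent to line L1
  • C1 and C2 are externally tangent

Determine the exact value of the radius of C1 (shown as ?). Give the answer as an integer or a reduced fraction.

1. [C1‖L1]  r_C1² − 4 = 0  ⇒  r_C1 = 2 (r>0 drops 1)
2. [ext C1·C2]  r_C1² + 18r_C1 − 40 = 0  ⇒  r_C1 = 2 (r>0 drops 1)

2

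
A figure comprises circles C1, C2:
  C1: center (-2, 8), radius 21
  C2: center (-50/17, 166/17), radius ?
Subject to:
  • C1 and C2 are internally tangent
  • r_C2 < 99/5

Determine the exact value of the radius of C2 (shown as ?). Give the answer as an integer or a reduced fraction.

1. [int C1,C2]  r_C2² − 42r_C2 + 437 = 0  ⇒  r_C2 = 19 or 23
2. given r_C2 < 99/5: keep 19

19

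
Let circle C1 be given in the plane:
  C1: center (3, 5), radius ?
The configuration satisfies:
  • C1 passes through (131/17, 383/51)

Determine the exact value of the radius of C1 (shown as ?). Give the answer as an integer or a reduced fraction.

1. [C1∋P]  r_C1² − 256/9 = 0  ⇒  r_C1 = 16/3 (r>0 drops 1)

16/3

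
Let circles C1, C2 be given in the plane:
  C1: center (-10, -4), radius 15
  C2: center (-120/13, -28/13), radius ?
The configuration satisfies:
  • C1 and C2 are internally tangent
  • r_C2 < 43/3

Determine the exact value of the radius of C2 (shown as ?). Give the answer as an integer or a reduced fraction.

13

1. [int C1,C2]  r_C2² − 30r_C2 + 221 = 0  ⇒  r_C2 = 13 or 17
2. given r_C2 < 43/3: keep 13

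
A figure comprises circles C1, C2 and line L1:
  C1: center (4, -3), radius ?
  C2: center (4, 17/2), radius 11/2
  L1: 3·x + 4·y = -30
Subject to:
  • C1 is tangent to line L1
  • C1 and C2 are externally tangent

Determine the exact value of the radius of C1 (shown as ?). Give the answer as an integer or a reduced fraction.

1. [C1‖L1]  r_C1² − 36 = 0  ⇒  r_C1 = 6 (r>0 drops 1)
2. [ext C1·C2]  r_C1² + 11r_C1 − 102 = 0  ⇒  r_C1 = 6 (r>0 drops 1)

6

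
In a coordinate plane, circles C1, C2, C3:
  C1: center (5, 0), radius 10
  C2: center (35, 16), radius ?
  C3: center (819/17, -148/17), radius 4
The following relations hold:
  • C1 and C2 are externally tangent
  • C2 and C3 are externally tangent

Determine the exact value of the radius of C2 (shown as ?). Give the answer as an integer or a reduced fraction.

24

1. [ext C1·C2]  r_C2² + 20r_C2 − 1056 = 0  ⇒  r_C2 = 24 (r>0 drops 1)
2. [ext C2·C3]  r_C2² + 8r_C2 − 768 = 0  ⇒  r_C2 = 24 (r>0 drops 1)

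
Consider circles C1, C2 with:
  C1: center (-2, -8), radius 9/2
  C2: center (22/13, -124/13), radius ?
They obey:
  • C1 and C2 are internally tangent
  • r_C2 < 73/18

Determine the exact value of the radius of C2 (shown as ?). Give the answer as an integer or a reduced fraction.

1/2

1. [int C1,C2]  r_C2² − 9r_C2 + 17/4 = 0  ⇒  r_C2 = 1/2 or 17/2
2. given r_C2 < 73/18: keep 1/2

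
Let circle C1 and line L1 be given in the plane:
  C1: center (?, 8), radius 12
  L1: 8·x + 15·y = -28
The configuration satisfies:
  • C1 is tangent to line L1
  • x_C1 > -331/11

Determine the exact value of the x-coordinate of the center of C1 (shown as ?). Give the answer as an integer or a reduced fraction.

7

1. [C1‖L1]  x_C1² + 37x_C1 − 308 = 0  ⇒  x_C1 = -44 or 7
2. given x_C1 > -331/11: keep 7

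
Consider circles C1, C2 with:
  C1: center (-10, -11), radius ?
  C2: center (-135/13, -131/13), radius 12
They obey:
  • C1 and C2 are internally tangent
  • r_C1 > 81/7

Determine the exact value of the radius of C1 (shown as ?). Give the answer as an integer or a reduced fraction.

13

1. [int C1,C2]  r_C1² − 24r_C1 + 143 = 0  ⇒  r_C1 = 11 or 13
2. given r_C1 > 81/7: keep 13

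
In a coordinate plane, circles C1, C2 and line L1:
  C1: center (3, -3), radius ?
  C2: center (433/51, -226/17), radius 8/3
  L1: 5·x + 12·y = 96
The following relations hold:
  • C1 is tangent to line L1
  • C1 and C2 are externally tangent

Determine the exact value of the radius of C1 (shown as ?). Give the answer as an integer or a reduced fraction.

1. [C1‖L1]  r_C1² − 81 = 0  ⇒  r_C1 = 9 (r>0 drops 1)
2. [ext C1·C2]  r_C1² + (16/3)r_C1 − 129 = 0  ⇒  r_C1 = 9 (r>0 drops 1)

9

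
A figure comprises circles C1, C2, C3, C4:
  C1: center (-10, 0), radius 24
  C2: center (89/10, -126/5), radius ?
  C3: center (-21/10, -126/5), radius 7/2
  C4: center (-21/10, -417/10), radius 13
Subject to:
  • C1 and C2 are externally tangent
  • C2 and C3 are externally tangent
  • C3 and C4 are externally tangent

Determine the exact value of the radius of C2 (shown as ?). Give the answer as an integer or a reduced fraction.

15/2

1. [ext C1·C2]  r_C2² + 48r_C2 − 1665/4 = 0  ⇒  r_C2 = 15/2 (r>0 drops 1)
2. [ext C2·C3]  r_C2² + 7r_C2 − 435/4 = 0  ⇒  r_C2 = 15/2 (r>0 drops 1)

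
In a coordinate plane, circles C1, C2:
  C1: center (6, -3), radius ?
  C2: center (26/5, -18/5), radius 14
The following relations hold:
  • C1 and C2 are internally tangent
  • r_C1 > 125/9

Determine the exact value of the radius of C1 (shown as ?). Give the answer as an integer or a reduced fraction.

1. [int C1,C2]  r_C1² − 28r_C1 + 195 = 0  ⇒  r_C1 = 13 or 15
2. given r_C1 > 125/9: keep 15

15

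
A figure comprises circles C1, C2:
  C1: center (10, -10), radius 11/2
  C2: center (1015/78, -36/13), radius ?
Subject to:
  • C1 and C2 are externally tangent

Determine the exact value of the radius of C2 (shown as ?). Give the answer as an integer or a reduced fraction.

7/3

1. [ext C1·C2]  r_C2² + 11r_C2 − 280/9 = 0  ⇒  r_C2 = 7/3 (r>0 drops 1)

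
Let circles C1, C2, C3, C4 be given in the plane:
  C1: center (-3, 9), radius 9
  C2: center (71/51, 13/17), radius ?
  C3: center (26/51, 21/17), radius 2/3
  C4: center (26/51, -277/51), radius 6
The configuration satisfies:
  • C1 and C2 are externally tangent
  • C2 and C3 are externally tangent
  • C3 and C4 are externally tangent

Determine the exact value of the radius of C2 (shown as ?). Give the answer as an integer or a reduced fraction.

1. [ext C1·C2]  r_C2² + 18r_C2 − 55/9 = 0  ⇒  r_C2 = 1/3 (r>0 drops 1)
2. [ext C2·C3]  r_C2² + (4/3)r_C2 − 5/9 = 0  ⇒  r_C2 = 1/3 (r>0 drops 1)

1/3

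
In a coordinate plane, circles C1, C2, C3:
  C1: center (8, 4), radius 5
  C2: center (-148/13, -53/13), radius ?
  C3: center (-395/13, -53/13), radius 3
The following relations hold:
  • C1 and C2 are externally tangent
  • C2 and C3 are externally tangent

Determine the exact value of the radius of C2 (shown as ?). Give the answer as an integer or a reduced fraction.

16

1. [ext C1·C2]  r_C2² + 10r_C2 − 416 = 0  ⇒  r_C2 = 16 (r>0 drops 1)
2. [ext C2·C3]  r_C2² + 6r_C2 − 352 = 0  ⇒  r_C2 = 16 (r>0 drops 1)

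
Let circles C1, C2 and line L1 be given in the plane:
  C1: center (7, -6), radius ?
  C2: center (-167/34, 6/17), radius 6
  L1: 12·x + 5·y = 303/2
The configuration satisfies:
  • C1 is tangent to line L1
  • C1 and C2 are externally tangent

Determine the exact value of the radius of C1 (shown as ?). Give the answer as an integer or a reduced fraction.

1. [C1‖L1]  r_C1² − 225/4 = 0  ⇒  r_C1 = 15/2 (r>0 drops 1)
2. [ext C1·C2]  r_C1² + 12r_C1 − 585/4 = 0  ⇒  r_C1 = 15/2 (r>0 drops 1)

15/2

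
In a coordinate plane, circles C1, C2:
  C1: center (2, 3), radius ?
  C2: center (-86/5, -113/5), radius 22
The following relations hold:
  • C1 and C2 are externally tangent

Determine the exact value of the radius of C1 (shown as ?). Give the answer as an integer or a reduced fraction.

10

1. [ext C1·C2]  r_C1² + 44r_C1 − 540 = 0  ⇒  r_C1 = 10 (r>0 drops 1)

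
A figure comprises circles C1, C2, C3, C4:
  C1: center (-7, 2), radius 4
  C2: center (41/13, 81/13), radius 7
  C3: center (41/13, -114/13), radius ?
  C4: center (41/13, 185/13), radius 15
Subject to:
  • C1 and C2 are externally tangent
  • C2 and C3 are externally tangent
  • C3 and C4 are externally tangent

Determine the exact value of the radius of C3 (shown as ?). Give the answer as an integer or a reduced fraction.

8

1. [ext C2·C3]  r_C3² + 14r_C3 − 176 = 0  ⇒  r_C3 = 8 (r>0 drops 1)
2. [ext C3·C4]  r_C3² + 30r_C3 − 304 = 0  ⇒  r_C3 = 8 (r>0 drops 1)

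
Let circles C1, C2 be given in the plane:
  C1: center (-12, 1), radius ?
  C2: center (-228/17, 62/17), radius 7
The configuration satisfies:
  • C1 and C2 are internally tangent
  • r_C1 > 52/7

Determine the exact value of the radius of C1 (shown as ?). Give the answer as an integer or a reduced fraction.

1. [int C1,C2]  r_C1² − 14r_C1 + 40 = 0  ⇒  r_C1 = 4 or 10
2. given r_C1 > 52/7: keep 10

10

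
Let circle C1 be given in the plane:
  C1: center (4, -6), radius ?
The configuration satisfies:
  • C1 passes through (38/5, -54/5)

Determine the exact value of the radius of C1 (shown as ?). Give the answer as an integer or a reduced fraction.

1. [C1∋P]  r_C1² − 36 = 0  ⇒  r_C1 = 6 (r>0 drops 1)

6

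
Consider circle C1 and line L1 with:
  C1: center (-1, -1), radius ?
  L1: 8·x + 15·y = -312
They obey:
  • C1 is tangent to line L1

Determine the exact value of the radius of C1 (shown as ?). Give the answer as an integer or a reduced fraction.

17

1. [C1‖L1]  r_C1² − 289 = 0  ⇒  r_C1 = 17 (r>0 drops 1)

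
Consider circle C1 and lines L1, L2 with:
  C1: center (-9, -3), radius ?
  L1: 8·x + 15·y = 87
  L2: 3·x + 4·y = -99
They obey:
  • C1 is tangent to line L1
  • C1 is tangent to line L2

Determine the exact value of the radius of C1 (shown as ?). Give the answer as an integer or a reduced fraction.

1. [C1‖L1]  r_C1² − 144 = 0  ⇒  r_C1 = 12 (r>0 drops 1)
2. [C1‖L2]  r_C1² − 144 = 0  ⇒  r_C1 = 12 (r>0 drops 1)

12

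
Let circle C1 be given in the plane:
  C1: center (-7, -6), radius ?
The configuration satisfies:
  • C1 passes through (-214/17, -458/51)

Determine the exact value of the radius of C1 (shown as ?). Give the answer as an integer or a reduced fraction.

1. [C1∋P]  r_C1² − 361/9 = 0  ⇒  r_C1 = 19/3 (r>0 drops 1)

19/3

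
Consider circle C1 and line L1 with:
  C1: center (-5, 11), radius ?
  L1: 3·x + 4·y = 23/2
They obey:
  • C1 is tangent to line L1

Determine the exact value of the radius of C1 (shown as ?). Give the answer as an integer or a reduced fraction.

7/2

1. [C1‖L1]  r_C1² − 49/4 = 0  ⇒  r_C1 = 7/2 (r>0 drops 1)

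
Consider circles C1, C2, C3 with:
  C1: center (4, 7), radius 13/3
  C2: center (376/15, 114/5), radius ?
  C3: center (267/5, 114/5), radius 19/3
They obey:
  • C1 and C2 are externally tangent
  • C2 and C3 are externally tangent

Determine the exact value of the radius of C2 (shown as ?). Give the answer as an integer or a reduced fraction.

22

1. [ext C1·C2]  r_C2² + (26/3)r_C2 − 2024/3 = 0  ⇒  r_C2 = 22 (r>0 drops 1)
2. [ext C2·C3]  r_C2² + (38/3)r_C2 − 2288/3 = 0  ⇒  r_C2 = 22 (r>0 drops 1)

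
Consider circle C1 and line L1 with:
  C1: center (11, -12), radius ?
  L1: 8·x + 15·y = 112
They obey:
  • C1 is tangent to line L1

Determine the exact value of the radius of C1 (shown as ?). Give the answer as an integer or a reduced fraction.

1. [C1‖L1]  r_C1² − 144 = 0  ⇒  r_C1 = 12 (r>0 drops 1)

12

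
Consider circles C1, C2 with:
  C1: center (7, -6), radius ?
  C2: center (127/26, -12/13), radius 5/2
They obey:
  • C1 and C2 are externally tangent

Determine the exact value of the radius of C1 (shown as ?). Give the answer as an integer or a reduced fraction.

3

1. [ext C1·C2]  r_C1² + 5r_C1 − 24 = 0  ⇒  r_C1 = 3 (r>0 drops 1)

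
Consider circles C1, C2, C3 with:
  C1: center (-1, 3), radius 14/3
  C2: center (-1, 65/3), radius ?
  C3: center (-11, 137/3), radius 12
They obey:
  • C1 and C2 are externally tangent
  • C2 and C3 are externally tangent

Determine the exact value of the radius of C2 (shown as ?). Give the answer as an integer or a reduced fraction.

1. [ext C1·C2]  r_C2² + (28/3)r_C2 − 980/3 = 0  ⇒  r_C2 = 14 (r>0 drops 1)
2. [ext C2·C3]  r_C2² + 24r_C2 − 532 = 0  ⇒  r_C2 = 14 (r>0 drops 1)

14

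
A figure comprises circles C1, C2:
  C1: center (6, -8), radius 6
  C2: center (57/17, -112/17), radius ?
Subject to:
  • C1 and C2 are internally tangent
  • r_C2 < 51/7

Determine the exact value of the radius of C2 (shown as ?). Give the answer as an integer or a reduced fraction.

3

1. [int C1,C2]  r_C2² − 12r_C2 + 27 = 0  ⇒  r_C2 = 3 or 9
2. given r_C2 < 51/7: keep 3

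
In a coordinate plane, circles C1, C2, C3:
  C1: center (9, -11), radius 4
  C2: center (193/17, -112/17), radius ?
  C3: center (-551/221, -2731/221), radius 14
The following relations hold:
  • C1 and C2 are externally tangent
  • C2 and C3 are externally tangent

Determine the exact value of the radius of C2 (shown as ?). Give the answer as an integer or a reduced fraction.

1. [ext C1·C2]  r_C2² + 8r_C2 − 9 = 0  ⇒  r_C2 = 1 (r>0 drops 1)
2. [ext C2·C3]  r_C2² + 28r_C2 − 29 = 0  ⇒  r_C2 = 1 (r>0 drops 1)

1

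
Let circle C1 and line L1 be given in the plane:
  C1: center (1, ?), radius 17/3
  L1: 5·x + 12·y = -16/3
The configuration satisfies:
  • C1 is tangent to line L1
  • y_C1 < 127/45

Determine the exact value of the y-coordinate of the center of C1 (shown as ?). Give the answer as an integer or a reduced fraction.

1. [C1‖L1]  y_C1² + (31/18)y_C1 − 665/18 = 0  ⇒  y_C1 = -7 or 95/18
2. given y_C1 < 127/45: keep -7

-7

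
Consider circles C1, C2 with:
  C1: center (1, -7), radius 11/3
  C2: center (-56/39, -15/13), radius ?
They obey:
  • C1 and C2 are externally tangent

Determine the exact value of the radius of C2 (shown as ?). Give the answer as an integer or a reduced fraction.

1. [ext C1·C2]  r_C2² + (22/3)r_C2 − 80/3 = 0  ⇒  r_C2 = 8/3 (r>0 drops 1)

8/3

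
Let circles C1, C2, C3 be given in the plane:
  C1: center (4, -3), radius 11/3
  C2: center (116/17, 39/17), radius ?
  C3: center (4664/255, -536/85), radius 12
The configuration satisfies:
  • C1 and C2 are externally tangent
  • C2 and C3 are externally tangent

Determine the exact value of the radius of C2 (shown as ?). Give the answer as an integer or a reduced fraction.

7/3

1. [ext C1·C2]  r_C2² + (22/3)r_C2 − 203/9 = 0  ⇒  r_C2 = 7/3 (r>0 drops 1)
2. [ext C2·C3]  r_C2² + 24r_C2 − 553/9 = 0  ⇒  r_C2 = 7/3 (r>0 drops 1)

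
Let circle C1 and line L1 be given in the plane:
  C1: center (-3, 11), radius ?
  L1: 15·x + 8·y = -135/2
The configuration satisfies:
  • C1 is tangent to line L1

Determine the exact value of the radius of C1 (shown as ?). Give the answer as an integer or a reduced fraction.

13/2

1. [C1‖L1]  r_C1² − 169/4 = 0  ⇒  r_C1 = 13/2 (r>0 drops 1)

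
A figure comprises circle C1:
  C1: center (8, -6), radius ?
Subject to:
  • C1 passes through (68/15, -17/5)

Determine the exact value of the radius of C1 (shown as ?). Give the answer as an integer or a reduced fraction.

13/3

1. [C1∋P]  r_C1² − 169/9 = 0  ⇒  r_C1 = 13/3 (r>0 drops 1)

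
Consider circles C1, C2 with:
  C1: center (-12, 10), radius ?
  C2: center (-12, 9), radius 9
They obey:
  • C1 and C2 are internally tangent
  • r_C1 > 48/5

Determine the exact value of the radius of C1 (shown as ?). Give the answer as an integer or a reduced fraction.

10

1. [int C1,C2]  r_C1² − 18r_C1 + 80 = 0  ⇒  r_C1 = 8 or 10
2. given r_C1 > 48/5: keep 10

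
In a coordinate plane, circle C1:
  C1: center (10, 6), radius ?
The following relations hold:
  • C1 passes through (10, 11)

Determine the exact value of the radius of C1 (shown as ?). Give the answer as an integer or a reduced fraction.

5

1. [C1∋P]  r_C1² − 25 = 0  ⇒  r_C1 = 5 (r>0 drops 1)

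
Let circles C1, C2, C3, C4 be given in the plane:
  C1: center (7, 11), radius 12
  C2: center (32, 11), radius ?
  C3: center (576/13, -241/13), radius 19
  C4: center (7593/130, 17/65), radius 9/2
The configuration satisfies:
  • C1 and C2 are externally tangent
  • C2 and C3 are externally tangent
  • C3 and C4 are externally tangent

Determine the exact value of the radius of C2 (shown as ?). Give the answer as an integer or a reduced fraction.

1. [ext C1·C2]  r_C2² + 24r_C2 − 481 = 0  ⇒  r_C2 = 13 (r>0 drops 1)
2. [ext C2·C3]  r_C2² + 38r_C2 − 663 = 0  ⇒  r_C2 = 13 (r>0 drops 1)

13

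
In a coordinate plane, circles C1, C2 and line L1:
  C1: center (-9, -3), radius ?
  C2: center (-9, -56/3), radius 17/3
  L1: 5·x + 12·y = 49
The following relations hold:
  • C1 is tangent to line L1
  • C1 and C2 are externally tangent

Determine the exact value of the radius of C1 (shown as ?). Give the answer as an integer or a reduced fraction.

10

1. [C1‖L1]  r_C1² − 100 = 0  ⇒  r_C1 = 10 (r>0 drops 1)
2. [ext C1·C2]  r_C1² + (34/3)r_C1 − 640/3 = 0  ⇒  r_C1 = 10 (r>0 drops 1)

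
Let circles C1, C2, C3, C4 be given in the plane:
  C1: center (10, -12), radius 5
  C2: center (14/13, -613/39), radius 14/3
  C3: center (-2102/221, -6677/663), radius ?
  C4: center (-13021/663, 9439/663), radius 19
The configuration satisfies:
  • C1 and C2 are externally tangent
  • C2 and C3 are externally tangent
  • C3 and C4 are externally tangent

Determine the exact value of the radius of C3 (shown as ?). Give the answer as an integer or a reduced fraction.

22/3

1. [ext C2·C3]  r_C3² + (28/3)r_C3 − 1100/9 = 0  ⇒  r_C3 = 22/3 (r>0 drops 1)
2. [ext C3·C4]  r_C3² + 38r_C3 − 2992/9 = 0  ⇒  r_C3 = 22/3 (r>0 drops 1)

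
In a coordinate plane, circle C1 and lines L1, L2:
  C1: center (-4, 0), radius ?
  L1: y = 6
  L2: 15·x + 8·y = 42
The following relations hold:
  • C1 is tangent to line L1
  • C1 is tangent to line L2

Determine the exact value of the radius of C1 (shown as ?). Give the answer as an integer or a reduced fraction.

1. [C1‖L1]  r_C1² − 36 = 0  ⇒  r_C1 = 6 (r>0 drops 1)
2. [C1‖L2]  r_C1² − 36 = 0  ⇒  r_C1 = 6 (r>0 drops 1)

6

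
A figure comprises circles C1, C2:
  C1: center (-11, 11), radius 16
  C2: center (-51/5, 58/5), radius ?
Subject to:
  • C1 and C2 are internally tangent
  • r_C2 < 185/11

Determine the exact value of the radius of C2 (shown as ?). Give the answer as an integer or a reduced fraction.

1. [int C1,C2]  r_C2² − 32r_C2 + 255 = 0  ⇒  r_C2 = 15 or 17
2. given r_C2 < 185/11: keep 15

15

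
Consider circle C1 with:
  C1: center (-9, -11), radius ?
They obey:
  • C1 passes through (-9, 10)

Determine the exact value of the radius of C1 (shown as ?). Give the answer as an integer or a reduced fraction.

1. [C1∋P]  r_C1² − 441 = 0  ⇒  r_C1 = 21 (r>0 drops 1)

21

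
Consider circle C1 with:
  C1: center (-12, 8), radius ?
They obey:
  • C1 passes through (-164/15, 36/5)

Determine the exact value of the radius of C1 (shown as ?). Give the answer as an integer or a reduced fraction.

4/3

1. [C1∋P]  r_C1² − 16/9 = 0  ⇒  r_C1 = 4/3 (r>0 drops 1)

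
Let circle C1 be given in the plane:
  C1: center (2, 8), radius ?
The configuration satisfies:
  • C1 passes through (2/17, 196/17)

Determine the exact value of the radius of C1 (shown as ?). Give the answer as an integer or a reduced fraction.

1. [C1∋P]  r_C1² − 16 = 0  ⇒  r_C1 = 4 (r>0 drops 1)

4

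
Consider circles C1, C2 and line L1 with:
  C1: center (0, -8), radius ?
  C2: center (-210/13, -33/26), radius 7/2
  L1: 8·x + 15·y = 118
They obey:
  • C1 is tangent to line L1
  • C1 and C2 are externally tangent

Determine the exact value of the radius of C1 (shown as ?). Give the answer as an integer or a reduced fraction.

1. [C1‖L1]  r_C1² − 196 = 0  ⇒  r_C1 = 14 (r>0 drops 1)
2. [ext C1·C2]  r_C1² + 7r_C1 − 294 = 0  ⇒  r_C1 = 14 (r>0 drops 1)

14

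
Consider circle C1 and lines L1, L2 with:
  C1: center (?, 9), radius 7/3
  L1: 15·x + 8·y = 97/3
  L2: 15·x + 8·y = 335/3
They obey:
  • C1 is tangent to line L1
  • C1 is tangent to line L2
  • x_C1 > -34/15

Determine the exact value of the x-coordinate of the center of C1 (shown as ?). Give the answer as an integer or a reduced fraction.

0

1. [C1‖L1]  x_C1² + (238/45)x_C1 = 0  ⇒  x_C1 = -238/45 or 0
2. [C1‖L2]  x_C1² − (238/45)x_C1 = 0  ⇒  x_C1 = 0 or 238/45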